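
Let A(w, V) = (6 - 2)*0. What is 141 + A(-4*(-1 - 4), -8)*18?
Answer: 141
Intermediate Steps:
A(w, V) = 0 (A(w, V) = 4*0 = 0)
141 + A(-4*(-1 - 4), -8)*18 = 141 + 0*18 = 141 + 0 = 141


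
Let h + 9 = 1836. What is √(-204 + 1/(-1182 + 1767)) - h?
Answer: -1827 + I*√7757035/195 ≈ -1827.0 + 14.283*I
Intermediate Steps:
h = 1827 (h = -9 + 1836 = 1827)
√(-204 + 1/(-1182 + 1767)) - h = √(-204 + 1/(-1182 + 1767)) - 1*1827 = √(-204 + 1/585) - 1827 = √(-119339/585) - 1827 = I*√7757035/195 - 1827 = -1827 + I*√7757035/195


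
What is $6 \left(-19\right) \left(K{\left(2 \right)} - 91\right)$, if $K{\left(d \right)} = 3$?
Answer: $10032$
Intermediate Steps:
$6 \left(-19\right) \left(K{\left(2 \right)} - 91\right) = 6 \left(-19\right) \left(3 - 91\right) = \left(-114\right) \left(-88\right) = 10032$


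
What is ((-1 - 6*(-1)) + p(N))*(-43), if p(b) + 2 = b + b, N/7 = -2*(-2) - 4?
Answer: -129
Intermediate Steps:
N = 0 (N = 7*(-2*(-2) - 4) = 7*(4 - 4) = 7*0 = 0)
p(b) = -2 + 2*b (p(b) = -2 + (b + b) = -2 + 2*b)
((-1 - 6*(-1)) + p(N))*(-43) = ((-1 - 6*(-1)) + (-2 + 2*0))*(-43) = ((-1 + 6) + (-2 + 0))*(-43) = (5 - 2)*(-43) = 3*(-43) = -129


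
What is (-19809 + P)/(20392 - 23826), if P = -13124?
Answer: 32933/3434 ≈ 9.5903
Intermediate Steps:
(-19809 + P)/(20392 - 23826) = (-19809 - 13124)/(20392 - 23826) = -32933/(-3434) = -32933*(-1/3434) = 32933/3434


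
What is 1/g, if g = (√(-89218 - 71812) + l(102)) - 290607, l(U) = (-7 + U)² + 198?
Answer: -140692/39588558243 - I*√161030/79177116486 ≈ -3.5539e-6 - 5.0682e-9*I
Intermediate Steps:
l(U) = 198 + (-7 + U)²
g = -281384 + I*√161030 (g = (√(-89218 - 71812) + (198 + (-7 + 102)²)) - 290607 = (√(-161030) + (198 + 95²)) - 290607 = (I*√161030 + (198 + 9025)) - 290607 = (I*√161030 + 9223) - 290607 = (9223 + I*√161030) - 290607 = -281384 + I*√161030 ≈ -2.8138e+5 + 401.29*I)
1/g = 1/(-281384 + I*√161030)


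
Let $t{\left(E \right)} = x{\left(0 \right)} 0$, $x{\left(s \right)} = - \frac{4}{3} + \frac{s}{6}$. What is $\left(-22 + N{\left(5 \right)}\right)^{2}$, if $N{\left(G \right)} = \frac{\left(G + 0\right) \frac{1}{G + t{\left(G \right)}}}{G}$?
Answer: $\frac{11881}{25} \approx 475.24$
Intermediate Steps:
$x{\left(s \right)} = - \frac{4}{3} + \frac{s}{6}$ ($x{\left(s \right)} = \left(-4\right) \frac{1}{3} + s \frac{1}{6} = - \frac{4}{3} + \frac{s}{6}$)
$t{\left(E \right)} = 0$ ($t{\left(E \right)} = \left(- \frac{4}{3} + \frac{1}{6} \cdot 0\right) 0 = \left(- \frac{4}{3} + 0\right) 0 = \left(- \frac{4}{3}\right) 0 = 0$)
$N{\left(G \right)} = \frac{1}{G}$ ($N{\left(G \right)} = \frac{\left(G + 0\right) \frac{1}{G + 0}}{G} = \frac{G \frac{1}{G}}{G} = 1 \frac{1}{G} = \frac{1}{G}$)
$\left(-22 + N{\left(5 \right)}\right)^{2} = \left(-22 + \frac{1}{5}\right)^{2} = \left(- \frac{109}{5}\right)^{2} = \frac{11881}{25}$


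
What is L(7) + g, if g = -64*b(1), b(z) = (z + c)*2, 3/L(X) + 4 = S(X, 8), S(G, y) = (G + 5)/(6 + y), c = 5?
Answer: -16917/22 ≈ -768.95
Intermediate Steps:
S(G, y) = (5 + G)/(6 + y)
L(X) = 3/(-51/14 + X/14) (L(X) = 3/(-4 + (5 + X)/(6 + 8)) = 3/(-4 + (5 + X)/14) = 3/(-4 + (5/14 + X/14)) = 3/(-51/14 + X/14))
b(z) = 10 + 2*z (b(z) = (z + 5)*2 = (5 + z)*2 = 10 + 2*z)
g = -768 (g = -64*(10 + 2*1) = -64*(10 + 2) = -64*12 = -768)
L(7) + g = 42/(-51 + 7) - 768 = 42/(-44) - 768 = 42*(-1/44) - 768 = -21/22 - 768 = -16917/22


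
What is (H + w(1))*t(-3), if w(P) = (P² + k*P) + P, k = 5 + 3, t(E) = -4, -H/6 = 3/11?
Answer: -368/11 ≈ -33.455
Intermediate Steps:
H = -18/11 ≈ -1.6364
k = 8
w(P) = P² + 9*P (w(P) = (P² + 8*P) + P = P² + 9*P)
(H + w(1))*t(-3) = (-18/11 + 1*(9 + 1))*(-4) = (-18/11 + 1*10)*(-4) = (-18/11 + 10)*(-4) = (92/11)*(-4) = -368/11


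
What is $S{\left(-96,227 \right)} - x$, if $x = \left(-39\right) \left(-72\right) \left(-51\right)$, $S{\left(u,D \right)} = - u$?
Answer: $143304$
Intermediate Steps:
$x = -143208$ ($x = 2808 \left(-51\right) = -143208$)
$S{\left(-96,227 \right)} - x = \left(-1\right) \left(-96\right) - -143208 = 96 + 143208 = 143304$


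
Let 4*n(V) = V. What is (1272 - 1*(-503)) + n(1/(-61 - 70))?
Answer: 930099/524 ≈ 1775.0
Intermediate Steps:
n(V) = V/4
(1272 - 1*(-503)) + n(1/(-61 - 70)) = (1272 - 1*(-503)) + 1/(4*(-61 - 70)) = (1272 + 503) + (¼)/(-131) = 1775 + (¼)*(-1/131) = 1775 - 1/524 = 930099/524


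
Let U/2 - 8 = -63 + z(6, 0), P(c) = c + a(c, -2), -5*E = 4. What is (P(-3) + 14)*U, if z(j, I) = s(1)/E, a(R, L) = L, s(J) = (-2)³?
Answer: -810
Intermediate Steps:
s(J) = -8
E = -⅘ (E = -⅕*4 = -⅘ ≈ -0.80000)
z(j, I) = 10 (z(j, I) = -8/(-⅘) = -8*(-5/4) = 10)
P(c) = -2 + c (P(c) = c - 2 = -2 + c)
U = -90 (U = 16 + 2*(-63 + 10) = 16 + 2*(-53) = 16 - 106 = -90)
(P(-3) + 14)*U = ((-2 - 3) + 14)*(-90) = (-5 + 14)*(-90) = 9*(-90) = -810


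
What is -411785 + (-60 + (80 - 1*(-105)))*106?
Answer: -398535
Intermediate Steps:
-411785 + (-60 + (80 - 1*(-105)))*106 = -411785 + (-60 + (80 + 105))*106 = -411785 + (-60 + 185)*106 = -411785 + 125*106 = -411785 + 13250 = -398535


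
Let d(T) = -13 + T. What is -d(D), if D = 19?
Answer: -6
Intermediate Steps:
-d(D) = -(-13 + 19) = -1*6 = -6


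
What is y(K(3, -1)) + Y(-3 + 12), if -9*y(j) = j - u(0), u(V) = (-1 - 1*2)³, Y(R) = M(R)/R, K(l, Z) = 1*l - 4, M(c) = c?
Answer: -17/9 ≈ -1.8889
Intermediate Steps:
K(l, Z) = -4 + l (K(l, Z) = l - 4 = -4 + l)
Y(R) = 1 (Y(R) = R/R = 1)
u(V) = -27 (u(V) = (-1 - 2)³ = (-3)³ = -27)
y(j) = -3 - j/9 (y(j) = -(j - 1*(-27))/9 = -(j + 27)/9 = -(27 + j)/9 = -3 - j/9)
y(K(3, -1)) + Y(-3 + 12) = (-3 - (-4 + 3)/9) + 1 = (-3 - ⅑*(-1)) + 1 = (-3 + ⅑) + 1 = -26/9 + 1 = -17/9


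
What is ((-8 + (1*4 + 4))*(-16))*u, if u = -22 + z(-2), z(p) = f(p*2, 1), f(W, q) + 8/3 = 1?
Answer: 0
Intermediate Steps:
f(W, q) = -5/3 (f(W, q) = -8/3 + 1 = -5/3)
z(p) = -5/3
u = -71/3 (u = -22 - 5/3 = -71/3 ≈ -23.667)
((-8 + (1*4 + 4))*(-16))*u = ((-8 + (1*4 + 4))*(-16))*(-71/3) = ((-8 + (4 + 4))*(-16))*(-71/3) = ((-8 + 8)*(-16))*(-71/3) = (0*(-16))*(-71/3) = 0*(-71/3) = 0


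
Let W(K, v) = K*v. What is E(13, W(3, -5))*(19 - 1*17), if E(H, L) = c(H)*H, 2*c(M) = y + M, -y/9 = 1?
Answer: 52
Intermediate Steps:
y = -9 (y = -9*1 = -9)
c(M) = -9/2 + M/2 (c(M) = (-9 + M)/2 = -9/2 + M/2)
E(H, L) = H*(-9/2 + H/2) (E(H, L) = (-9/2 + H/2)*H = H*(-9/2 + H/2))
E(13, W(3, -5))*(19 - 1*17) = ((½)*13*(-9 + 13))*(19 - 1*17) = ((½)*13*4)*(19 - 17) = 26*2 = 52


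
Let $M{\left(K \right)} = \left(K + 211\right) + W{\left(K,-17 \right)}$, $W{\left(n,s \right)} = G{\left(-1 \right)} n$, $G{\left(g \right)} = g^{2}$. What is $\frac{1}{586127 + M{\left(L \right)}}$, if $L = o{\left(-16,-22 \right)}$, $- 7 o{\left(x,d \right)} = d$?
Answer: $\frac{7}{4104410} \approx 1.7055 \cdot 10^{-6}$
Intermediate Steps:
$o{\left(x,d \right)} = - \frac{d}{7}$
$L = \frac{22}{7}$ ($L = \left(- \frac{1}{7}\right) \left(-22\right) = \frac{22}{7} \approx 3.1429$)
$W{\left(n,s \right)} = n$ ($W{\left(n,s \right)} = \left(-1\right)^{2} n = 1 n = n$)
$M{\left(K \right)} = 211 + 2 K$ ($M{\left(K \right)} = \left(K + 211\right) + K = \left(211 + K\right) + K = 211 + 2 K$)
$\frac{1}{586127 + M{\left(L \right)}} = \frac{1}{586127 + \left(211 + 2 \cdot \frac{22}{7}\right)} = \frac{1}{586127 + \left(211 + \frac{44}{7}\right)} = \frac{1}{586127 + \frac{1521}{7}} = \frac{1}{\frac{4104410}{7}} = \frac{7}{4104410}$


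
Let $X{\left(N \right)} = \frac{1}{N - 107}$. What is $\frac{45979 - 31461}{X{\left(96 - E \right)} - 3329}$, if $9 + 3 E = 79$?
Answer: $- \frac{43981}{10085} \approx -4.361$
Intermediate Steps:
$E = \frac{70}{3}$ ($E = -3 + \frac{1}{3} \cdot 79 = -3 + \frac{79}{3} = \frac{70}{3} \approx 23.333$)
$X{\left(N \right)} = \frac{1}{-107 + N}$
$\frac{45979 - 31461}{X{\left(96 - E \right)} - 3329} = \frac{45979 - 31461}{\frac{1}{-107 + \left(96 - \frac{70}{3}\right)} - 3329} = \frac{14518}{\frac{1}{-107 + \left(96 - \frac{70}{3}\right)} - 3329} = \frac{14518}{\frac{1}{-107 + \frac{218}{3}} - 3329} = \frac{14518}{\frac{1}{- \frac{103}{3}} - 3329} = \frac{14518}{- \frac{3}{103} - 3329} = \frac{14518}{- \frac{342890}{103}} = 14518 \left(- \frac{103}{342890}\right) = - \frac{43981}{10085}$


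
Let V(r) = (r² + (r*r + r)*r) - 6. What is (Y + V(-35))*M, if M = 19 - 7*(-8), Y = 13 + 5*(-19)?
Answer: -3038475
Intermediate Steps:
Y = -82 (Y = 13 - 95 = -82)
M = 75 (M = 19 + 56 = 75)
V(r) = -6 + r² + r*(r + r²) (V(r) = (r² + (r² + r)*r) - 6 = (r² + (r + r²)*r) - 6 = (r² + r*(r + r²)) - 6 = -6 + r² + r*(r + r²))
(Y + V(-35))*M = (-82 + (-6 + (-35)³ + 2*(-35)²))*75 = (-82 + (-6 - 42875 + 2*1225))*75 = (-82 + (-6 - 42875 + 2450))*75 = (-82 - 40431)*75 = -40513*75 = -3038475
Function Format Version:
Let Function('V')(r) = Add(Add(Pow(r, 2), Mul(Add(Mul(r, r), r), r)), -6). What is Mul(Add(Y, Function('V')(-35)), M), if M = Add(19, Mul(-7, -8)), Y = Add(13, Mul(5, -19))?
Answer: -3038475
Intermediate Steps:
Y = -82 (Y = Add(13, -95) = -82)
M = 75 (M = Add(19, 56) = 75)
Function('V')(r) = Add(-6, Pow(r, 2), Mul(r, Add(r, Pow(r, 2)))) (Function('V')(r) = Add(Add(Pow(r, 2), Mul(Add(Pow(r, 2), r), r)), -6) = Add(Add(Pow(r, 2), Mul(Add(r, Pow(r, 2)), r)), -6) = Add(Add(Pow(r, 2), Mul(r, Add(r, Pow(r, 2)))), -6) = Add(-6, Pow(r, 2), Mul(r, Add(r, Pow(r, 2)))))
Mul(Add(Y, Function('V')(-35)), M) = Mul(Add(-82, Add(-6, Pow(-35, 3), Mul(2, Pow(-35, 2)))), 75) = Mul(Add(-82, Add(-6, -42875, Mul(2, 1225))), 75) = Mul(Add(-82, Add(-6, -42875, 2450)), 75) = Mul(Add(-82, -40431), 75) = Mul(-40513, 75) = -3038475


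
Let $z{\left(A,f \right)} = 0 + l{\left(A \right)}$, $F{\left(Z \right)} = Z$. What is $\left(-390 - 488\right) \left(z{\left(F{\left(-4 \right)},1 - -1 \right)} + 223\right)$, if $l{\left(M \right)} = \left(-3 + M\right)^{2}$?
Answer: $-238816$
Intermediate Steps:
$z{\left(A,f \right)} = \left(-3 + A\right)^{2}$ ($z{\left(A,f \right)} = 0 + \left(-3 + A\right)^{2} = \left(-3 + A\right)^{2}$)
$\left(-390 - 488\right) \left(z{\left(F{\left(-4 \right)},1 - -1 \right)} + 223\right) = \left(-390 - 488\right) \left(\left(-3 - 4\right)^{2} + 223\right) = - 878 \left(\left(-7\right)^{2} + 223\right) = - 878 \left(49 + 223\right) = \left(-878\right) 272 = -238816$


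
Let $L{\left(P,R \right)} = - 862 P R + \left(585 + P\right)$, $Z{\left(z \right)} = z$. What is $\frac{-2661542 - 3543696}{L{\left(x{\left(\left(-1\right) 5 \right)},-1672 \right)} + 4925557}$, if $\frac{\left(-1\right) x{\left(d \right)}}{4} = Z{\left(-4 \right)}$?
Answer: $- \frac{3102619}{13993191} \approx -0.22172$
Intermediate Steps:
$x{\left(d \right)} = 16$ ($x{\left(d \right)} = \left(-4\right) \left(-4\right) = 16$)
$L{\left(P,R \right)} = 585 + P - 862 P R$ ($L{\left(P,R \right)} = - 862 P R + \left(585 + P\right) = 585 + P - 862 P R$)
$\frac{-2661542 - 3543696}{L{\left(x{\left(\left(-1\right) 5 \right)},-1672 \right)} + 4925557} = \frac{-2661542 - 3543696}{\left(585 + 16 - 13792 \left(-1672\right)\right) + 4925557} = - \frac{6205238}{\left(585 + 16 + 23060224\right) + 4925557} = - \frac{6205238}{23060825 + 4925557} = - \frac{6205238}{27986382} = \left(-6205238\right) \frac{1}{27986382} = - \frac{3102619}{13993191}$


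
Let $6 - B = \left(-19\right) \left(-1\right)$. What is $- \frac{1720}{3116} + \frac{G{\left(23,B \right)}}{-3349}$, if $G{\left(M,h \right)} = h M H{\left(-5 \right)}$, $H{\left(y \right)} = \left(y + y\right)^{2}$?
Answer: $\frac{21852030}{2608871} \approx 8.3761$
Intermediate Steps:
$B = -13$ ($B = 6 - \left(-19\right) \left(-1\right) = 6 - 19 = -13$)
$H{\left(y \right)} = 4 y^{2}$ ($H{\left(y \right)} = \left(2 y\right)^{2} = 4 y^{2}$)
$G{\left(M,h \right)} = 100 M h$ ($G{\left(M,h \right)} = h M 4 \left(-5\right)^{2} = M h 4 \cdot 25 = M h 100 = 100 M h$)
$- \frac{1720}{3116} + \frac{G{\left(23,B \right)}}{-3349} = - \frac{1720}{3116} + \frac{100 \cdot 23 \left(-13\right)}{-3349} = \left(-1720\right) \frac{1}{3116} - - \frac{29900}{3349} = - \frac{430}{779} + \frac{29900}{3349} = \frac{21852030}{2608871}$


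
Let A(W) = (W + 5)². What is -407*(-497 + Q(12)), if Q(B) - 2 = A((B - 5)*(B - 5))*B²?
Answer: -170699463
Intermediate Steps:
A(W) = (5 + W)²
Q(B) = 2 + B²*(5 + (-5 + B)²)² (Q(B) = 2 + (5 + (B - 5)*(B - 5))²*B² = 2 + (5 + (-5 + B)*(-5 + B))²*B² = 2 + (5 + (-5 + B)²)²*B² = 2 + B²*(5 + (-5 + B)²)²)
-407*(-497 + Q(12)) = -407*(-497 + (2 + 12²*(5 + (-5 + 12)²)²)) = -407*(-497 + (2 + 144*(5 + 7²)²)) = -407*(-497 + (2 + 144*(5 + 49)²)) = -407*(-497 + (2 + 144*54²)) = -407*(-497 + (2 + 144*2916)) = -407*(-497 + (2 + 419904)) = -407*(-497 + 419906) = -407*419409 = -170699463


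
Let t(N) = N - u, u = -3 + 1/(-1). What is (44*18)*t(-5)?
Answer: -792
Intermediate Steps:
u = -4 (u = -3 - 1 = -4)
t(N) = 4 + N (t(N) = N - 1*(-4) = N + 4 = 4 + N)
(44*18)*t(-5) = (44*18)*(4 - 5) = 792*(-1) = -792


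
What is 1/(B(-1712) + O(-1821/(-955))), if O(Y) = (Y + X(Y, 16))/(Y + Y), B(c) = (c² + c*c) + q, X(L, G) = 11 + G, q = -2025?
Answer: 607/3556941442 ≈ 1.7065e-7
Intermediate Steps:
B(c) = -2025 + 2*c² (B(c) = (c² + c*c) - 2025 = (c² + c²) - 2025 = 2*c² - 2025 = -2025 + 2*c²)
O(Y) = (27 + Y)/(2*Y) (O(Y) = (Y + (11 + 16))/(Y + Y) = (Y + 27)/((2*Y)) = (27 + Y)*(1/(2*Y)) = (27 + Y)/(2*Y))
1/(B(-1712) + O(-1821/(-955))) = 1/((-2025 + 2*(-1712)²) + (27 - 1821/(-955))/(2*((-1821/(-955))))) = 1/((-2025 + 2*2930944) + (27 - 1821*(-1/955))/(2*((-1821*(-1/955))))) = 1/((-2025 + 5861888) + (27 + 1821/955)/(2*(1821/955))) = 1/(5859863 + (½)*(955/1821)*(27606/955)) = 1/(5859863 + 4601/607) = 1/(3556941442/607) = 607/3556941442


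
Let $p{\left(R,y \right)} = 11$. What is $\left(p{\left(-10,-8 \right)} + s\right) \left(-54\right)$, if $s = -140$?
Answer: $6966$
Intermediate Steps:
$\left(p{\left(-10,-8 \right)} + s\right) \left(-54\right) = \left(11 - 140\right) \left(-54\right) = \left(-129\right) \left(-54\right) = 6966$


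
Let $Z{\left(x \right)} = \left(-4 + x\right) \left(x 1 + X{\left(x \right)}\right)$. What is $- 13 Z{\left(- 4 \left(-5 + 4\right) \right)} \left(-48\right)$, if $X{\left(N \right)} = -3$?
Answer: $0$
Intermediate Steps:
$Z{\left(x \right)} = \left(-4 + x\right) \left(-3 + x\right)$ ($Z{\left(x \right)} = \left(-4 + x\right) \left(x 1 - 3\right) = \left(-4 + x\right) \left(x - 3\right) = \left(-4 + x\right) \left(-3 + x\right)$)
$- 13 Z{\left(- 4 \left(-5 + 4\right) \right)} \left(-48\right) = - 13 \left(12 + \left(- 4 \left(-5 + 4\right)\right)^{2} - 7 \left(- 4 \left(-5 + 4\right)\right)\right) \left(-48\right) = - 13 \left(12 + \left(\left(-4\right) \left(-1\right)\right)^{2} - 7 \left(\left(-4\right) \left(-1\right)\right)\right) \left(-48\right) = - 13 \left(12 + 4^{2} - 28\right) \left(-48\right) = - 13 \left(12 + 16 - 28\right) \left(-48\right) = \left(-13\right) 0 \left(-48\right) = 0 \left(-48\right) = 0$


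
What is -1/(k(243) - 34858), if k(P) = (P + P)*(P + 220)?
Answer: -1/190160 ≈ -5.2587e-6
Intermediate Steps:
k(P) = 2*P*(220 + P) (k(P) = (2*P)*(220 + P) = 2*P*(220 + P))
-1/(k(243) - 34858) = -1/(2*243*(220 + 243) - 34858) = -1/(2*243*463 - 34858) = -1/(225018 - 34858) = -1/190160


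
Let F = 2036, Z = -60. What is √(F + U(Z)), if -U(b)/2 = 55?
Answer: 3*√214 ≈ 43.886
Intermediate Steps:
U(b) = -110 (U(b) = -2*55 = -110)
√(F + U(Z)) = √(2036 - 110) = √1926 = 3*√214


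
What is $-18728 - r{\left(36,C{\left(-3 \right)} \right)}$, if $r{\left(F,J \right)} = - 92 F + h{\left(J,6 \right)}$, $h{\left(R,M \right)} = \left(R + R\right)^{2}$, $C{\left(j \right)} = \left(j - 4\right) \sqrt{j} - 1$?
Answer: $-14832 - 56 i \sqrt{3} \approx -14832.0 - 96.995 i$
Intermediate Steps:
$C{\left(j \right)} = -1 + \sqrt{j} \left(-4 + j\right)$ ($C{\left(j \right)} = \left(-4 + j\right) \sqrt{j} - 1 = \sqrt{j} \left(-4 + j\right) - 1 = -1 + \sqrt{j} \left(-4 + j\right)$)
$h{\left(R,M \right)} = 4 R^{2}$ ($h{\left(R,M \right)} = \left(2 R\right)^{2} = 4 R^{2}$)
$r{\left(F,J \right)} = - 92 F + 4 J^{2}$
$-18728 - r{\left(36,C{\left(-3 \right)} \right)} = -18728 - \left(\left(-92\right) 36 + 4 \left(-1 + \left(-3\right)^{\frac{3}{2}} - 4 \sqrt{-3}\right)^{2}\right) = -18728 - \left(-3312 + 4 \left(-1 - 3 i \sqrt{3} - 4 i \sqrt{3}\right)^{2}\right) = -18728 - \left(-3312 + 4 \left(-1 - 7 i \sqrt{3}\right)^{2}\right) = -18728 + \left(3312 - 4 \left(-1 - 7 i \sqrt{3}\right)^{2}\right) = -15416 - 4 \left(-1 - 7 i \sqrt{3}\right)^{2}$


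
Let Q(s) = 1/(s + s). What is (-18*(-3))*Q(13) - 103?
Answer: -1312/13 ≈ -100.92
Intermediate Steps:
Q(s) = 1/(2*s)
(-18*(-3))*Q(13) - 103 = (-18*(-3))*((1/2)/13) - 103 = 54*((1/2)*(1/13)) - 103 = 54*(1/26) - 103 = 27/13 - 103 = -1312/13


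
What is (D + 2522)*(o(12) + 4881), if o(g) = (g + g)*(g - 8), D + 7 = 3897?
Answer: 31912524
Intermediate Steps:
D = 3890 (D = -7 + 3897 = 3890)
o(g) = 2*g*(-8 + g) (o(g) = (2*g)*(-8 + g) = 2*g*(-8 + g))
(D + 2522)*(o(12) + 4881) = (3890 + 2522)*(2*12*(-8 + 12) + 4881) = 6412*(2*12*4 + 4881) = 6412*(96 + 4881) = 6412*4977 = 31912524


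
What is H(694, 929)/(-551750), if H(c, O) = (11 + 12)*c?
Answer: -7981/275875 ≈ -0.028930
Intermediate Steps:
H(c, O) = 23*c
H(694, 929)/(-551750) = (23*694)/(-551750) = 15962*(-1/551750) = -7981/275875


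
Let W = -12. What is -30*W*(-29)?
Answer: -10440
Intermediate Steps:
-30*W*(-29) = -30*(-12)*(-29) = 360*(-29) = -10440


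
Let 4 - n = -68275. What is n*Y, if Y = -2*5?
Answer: -682790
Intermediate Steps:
n = 68279 (n = 4 - 1*(-68275) = 4 + 68275 = 68279)
Y = -10
n*Y = 68279*(-10) = -682790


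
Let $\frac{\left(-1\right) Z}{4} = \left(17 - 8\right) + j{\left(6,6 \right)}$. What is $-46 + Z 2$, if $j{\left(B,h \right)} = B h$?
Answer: $-406$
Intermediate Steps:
$Z = -180$ ($Z = - 4 \left(\left(17 - 8\right) + 6 \cdot 6\right) = - 4 \left(9 + 36\right) = \left(-4\right) 45 = -180$)
$-46 + Z 2 = -46 - 360 = -406$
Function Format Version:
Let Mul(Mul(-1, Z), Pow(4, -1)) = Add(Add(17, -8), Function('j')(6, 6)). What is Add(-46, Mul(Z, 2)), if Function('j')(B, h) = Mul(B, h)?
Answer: -406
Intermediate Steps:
Z = -180 (Z = Mul(-4, Add(Add(17, -8), Mul(6, 6))) = Mul(-4, Add(9, 36)) = Mul(-4, 45) = -180)
Add(-46, Mul(Z, 2)) = Add(-46, Mul(-180, 2)) = Add(-46, -360) = -406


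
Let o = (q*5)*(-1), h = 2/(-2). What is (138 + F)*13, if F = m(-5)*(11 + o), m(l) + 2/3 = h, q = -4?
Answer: 3367/3 ≈ 1122.3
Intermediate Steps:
h = -1 (h = 2*(-½) = -1)
m(l) = -5/3 (m(l) = -⅔ - 1 = -5/3)
o = 20 (o = -4*5*(-1) = -20*(-1) = 20)
F = -155/3 (F = -5*(11 + 20)/3 = -5/3*31 = -155/3 ≈ -51.667)
(138 + F)*13 = (138 - 155/3)*13 = (259/3)*13 = 3367/3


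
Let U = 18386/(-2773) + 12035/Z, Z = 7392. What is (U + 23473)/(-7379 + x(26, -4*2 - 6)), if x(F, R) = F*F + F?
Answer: -481047393311/136865252832 ≈ -3.5148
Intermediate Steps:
x(F, R) = F + F² (x(F, R) = F² + F = F + F²)
U = -102536257/20498016 (U = 18386/(-2773) + 12035/7392 = 18386*(-1/2773) + 12035*(1/7392) = -18386/2773 + 12035/7392 = -102536257/20498016 ≈ -5.0023)
(U + 23473)/(-7379 + x(26, -4*2 - 6)) = (-102536257/20498016 + 23473)/(-7379 + 26*(1 + 26)) = 481047393311/(20498016*(-7379 + 26*27)) = 481047393311/(20498016*(-7379 + 702)) = (481047393311/20498016)/(-6677) = (481047393311/20498016)*(-1/6677) = -481047393311/136865252832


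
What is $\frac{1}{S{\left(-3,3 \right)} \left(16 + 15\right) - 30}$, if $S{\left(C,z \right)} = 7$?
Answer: $\frac{1}{187} \approx 0.0053476$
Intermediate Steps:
$\frac{1}{S{\left(-3,3 \right)} \left(16 + 15\right) - 30} = \frac{1}{7 \left(16 + 15\right) - 30} = \frac{1}{7 \cdot 31 - 30} = \frac{1}{217 - 30} = \frac{1}{187}$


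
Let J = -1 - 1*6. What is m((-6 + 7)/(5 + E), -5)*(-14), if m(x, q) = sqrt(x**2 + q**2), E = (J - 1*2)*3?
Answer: -7*sqrt(12101)/11 ≈ -70.003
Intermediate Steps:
J = -7 (J = -1 - 6 = -7)
E = -27 (E = (-7 - 1*2)*3 = (-7 - 2)*3 = -9*3 = -27)
m(x, q) = sqrt(q**2 + x**2)
m((-6 + 7)/(5 + E), -5)*(-14) = sqrt((-5)**2 + ((-6 + 7)/(5 - 27))**2)*(-14) = sqrt(25 + (1/(-22))**2)*(-14) = sqrt(25 + (1*(-1/22))**2)*(-14) = sqrt(25 + (-1/22)**2)*(-14) = sqrt(25 + 1/484)*(-14) = sqrt(12101/484)*(-14) = (sqrt(12101)/22)*(-14) = -7*sqrt(12101)/11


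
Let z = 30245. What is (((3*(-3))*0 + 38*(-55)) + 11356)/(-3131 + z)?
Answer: 4633/13557 ≈ 0.34174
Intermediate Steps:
(((3*(-3))*0 + 38*(-55)) + 11356)/(-3131 + z) = (((3*(-3))*0 + 38*(-55)) + 11356)/(-3131 + 30245) = ((-9*0 - 2090) + 11356)/27114 = ((0 - 2090) + 11356)*(1/27114) = (-2090 + 11356)*(1/27114) = 9266*(1/27114) = 4633/13557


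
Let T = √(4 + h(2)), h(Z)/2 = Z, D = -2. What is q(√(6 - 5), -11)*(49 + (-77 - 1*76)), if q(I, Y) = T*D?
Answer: 416*√2 ≈ 588.31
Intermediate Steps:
h(Z) = 2*Z
T = 2*√2 (T = √(4 + 2*2) = √(4 + 4) = √8 = 2*√2 ≈ 2.8284)
q(I, Y) = -4*√2 (q(I, Y) = (2*√2)*(-2) = -4*√2)
q(√(6 - 5), -11)*(49 + (-77 - 1*76)) = (-4*√2)*(49 + (-77 - 1*76)) = (-4*√2)*(49 + (-77 - 76)) = (-4*√2)*(49 - 153) = -4*√2*(-104) = 416*√2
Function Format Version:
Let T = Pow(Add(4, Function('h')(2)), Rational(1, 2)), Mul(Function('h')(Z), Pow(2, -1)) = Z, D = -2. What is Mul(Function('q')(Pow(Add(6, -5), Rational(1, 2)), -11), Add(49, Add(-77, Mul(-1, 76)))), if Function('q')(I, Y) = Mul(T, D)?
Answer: Mul(416, Pow(2, Rational(1, 2))) ≈ 588.31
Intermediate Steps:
Function('h')(Z) = Mul(2, Z)
T = Mul(2, Pow(2, Rational(1, 2))) (T = Pow(Add(4, Mul(2, 2)), Rational(1, 2)) = Pow(Add(4, 4), Rational(1, 2)) = Pow(8, Rational(1, 2)) = Mul(2, Pow(2, Rational(1, 2))) ≈ 2.8284)
Function('q')(I, Y) = Mul(-4, Pow(2, Rational(1, 2))) (Function('q')(I, Y) = Mul(Mul(2, Pow(2, Rational(1, 2))), -2) = Mul(-4, Pow(2, Rational(1, 2))))
Mul(Function('q')(Pow(Add(6, -5), Rational(1, 2)), -11), Add(49, Add(-77, Mul(-1, 76)))) = Mul(Mul(-4, Pow(2, Rational(1, 2))), Add(49, Add(-77, Mul(-1, 76)))) = Mul(Mul(-4, Pow(2, Rational(1, 2))), Add(49, Add(-77, -76))) = Mul(Mul(-4, Pow(2, Rational(1, 2))), Add(49, -153)) = Mul(Mul(-4, Pow(2, Rational(1, 2))), -104) = Mul(416, Pow(2, Rational(1, 2)))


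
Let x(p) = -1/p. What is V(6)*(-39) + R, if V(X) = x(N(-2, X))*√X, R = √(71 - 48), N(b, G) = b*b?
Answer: √23 + 39*√6/4 ≈ 28.678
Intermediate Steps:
N(b, G) = b²
R = √23 ≈ 4.7958
V(X) = -√X/4 (V(X) = (-1/((-2)²))*√X = (-1/4)*√X = (-1*¼)*√X = -√X/4)
V(6)*(-39) + R = -√6/4*(-39) + √23 = 39*√6/4 + √23 = √23 + 39*√6/4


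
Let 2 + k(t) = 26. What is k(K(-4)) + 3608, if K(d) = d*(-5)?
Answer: 3632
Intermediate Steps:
K(d) = -5*d
k(t) = 24 (k(t) = -2 + 26 = 24)
k(K(-4)) + 3608 = 24 + 3608 = 3632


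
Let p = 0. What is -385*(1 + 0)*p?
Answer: 0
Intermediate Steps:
-385*(1 + 0)*p = -385*(1 + 0)*0 = -385*0 = 0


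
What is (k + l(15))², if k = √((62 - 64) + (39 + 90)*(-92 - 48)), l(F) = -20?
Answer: (20 - I*√18062)² ≈ -17662.0 - 5375.8*I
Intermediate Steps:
k = I*√18062 (k = √(-2 + 129*(-140)) = √(-2 - 18060) = √(-18062) = I*√18062 ≈ 134.4*I)
(k + l(15))² = (I*√18062 - 20)² = (-20 + I*√18062)²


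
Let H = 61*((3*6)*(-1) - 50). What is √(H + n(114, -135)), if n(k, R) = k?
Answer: I*√4034 ≈ 63.514*I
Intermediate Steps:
H = -4148 (H = 61*(18*(-1) - 50) = 61*(-18 - 50) = 61*(-68) = -4148)
√(H + n(114, -135)) = √(-4148 + 114) = √(-4034) = I*√4034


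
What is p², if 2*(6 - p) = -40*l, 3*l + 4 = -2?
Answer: 1156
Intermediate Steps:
l = -2 (l = -4/3 + (⅓)*(-2) = -4/3 - ⅔ = -2)
p = -34 (p = 6 - (-20)*(-2) = 6 - ½*80 = 6 - 40 = -34)
p² = (-34)² = 1156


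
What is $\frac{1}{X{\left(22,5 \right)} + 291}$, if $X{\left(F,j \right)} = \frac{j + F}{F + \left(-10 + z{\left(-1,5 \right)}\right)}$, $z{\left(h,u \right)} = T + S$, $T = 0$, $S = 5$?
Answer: $\frac{17}{4974} \approx 0.0034178$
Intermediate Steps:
$z{\left(h,u \right)} = 5$ ($z{\left(h,u \right)} = 0 + 5 = 5$)
$X{\left(F,j \right)} = \frac{F + j}{-5 + F}$ ($X{\left(F,j \right)} = \frac{j + F}{F + \left(-10 + 5\right)} = \frac{F + j}{F - 5} = \frac{F + j}{-5 + F}$)
$\frac{1}{X{\left(22,5 \right)} + 291} = \frac{1}{\frac{22 + 5}{-5 + 22} + 291} = \frac{1}{\frac{1}{17} \cdot 27 + 291} = \frac{1}{\frac{27}{17} + 291} = \frac{1}{\frac{4974}{17}} = \frac{17}{4974}$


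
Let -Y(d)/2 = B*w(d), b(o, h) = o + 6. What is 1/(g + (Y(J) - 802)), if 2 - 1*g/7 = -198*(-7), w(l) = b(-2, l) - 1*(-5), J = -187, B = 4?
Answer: -1/10562 ≈ -9.4679e-5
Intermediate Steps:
b(o, h) = 6 + o
w(l) = 9 (w(l) = (6 - 2) - 1*(-5) = 4 + 5 = 9)
Y(d) = -72 (Y(d) = -8*9 = -2*36 = -72)
g = -9688 (g = 14 - (-1386)*(-7) = 14 - 7*1386 = 14 - 9702 = -9688)
1/(g + (Y(J) - 802)) = 1/(-9688 + (-72 - 802)) = 1/(-9688 - 874) = 1/(-10562) = -1/10562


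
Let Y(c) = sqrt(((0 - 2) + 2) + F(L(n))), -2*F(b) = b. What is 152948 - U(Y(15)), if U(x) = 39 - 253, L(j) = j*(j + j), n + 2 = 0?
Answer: 153162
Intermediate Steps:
n = -2 (n = -2 + 0 = -2)
L(j) = 2*j**2 (L(j) = j*(2*j) = 2*j**2)
F(b) = -b/2
Y(c) = 2*I (Y(c) = sqrt(((0 - 2) + 2) - (-2)**2) = sqrt((-2 + 2) - 4) = sqrt(0 - 1/2*8) = sqrt(0 - 4) = sqrt(-4) = 2*I)
U(x) = -214
152948 - U(Y(15)) = 152948 - 1*(-214) = 152948 + 214 = 153162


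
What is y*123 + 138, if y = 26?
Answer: 3336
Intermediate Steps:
y*123 + 138 = 26*123 + 138 = 3198 + 138 = 3336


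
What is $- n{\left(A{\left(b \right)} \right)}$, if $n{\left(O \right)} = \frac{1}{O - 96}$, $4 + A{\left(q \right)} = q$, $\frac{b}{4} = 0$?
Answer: $\frac{1}{100} \approx 0.01$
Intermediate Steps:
$b = 0$ ($b = 4 \cdot 0 = 0$)
$A{\left(q \right)} = -4 + q$
$n{\left(O \right)} = \frac{1}{-96 + O}$
$- n{\left(A{\left(b \right)} \right)} = - \frac{1}{-96 + \left(-4 + 0\right)} = - \frac{1}{-96 - 4} = - \frac{1}{-100} = \left(-1\right) \left(- \frac{1}{100}\right) = \frac{1}{100}$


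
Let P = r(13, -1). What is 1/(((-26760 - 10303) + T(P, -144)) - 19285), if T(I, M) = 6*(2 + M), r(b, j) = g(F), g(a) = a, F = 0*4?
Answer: -1/57200 ≈ -1.7483e-5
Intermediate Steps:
F = 0
r(b, j) = 0
P = 0
T(I, M) = 12 + 6*M
1/(((-26760 - 10303) + T(P, -144)) - 19285) = 1/(((-26760 - 10303) + (12 + 6*(-144))) - 19285) = 1/((-37063 + (12 - 864)) - 19285) = 1/((-37063 - 852) - 19285) = 1/(-37915 - 19285) = 1/(-57200) = -1/57200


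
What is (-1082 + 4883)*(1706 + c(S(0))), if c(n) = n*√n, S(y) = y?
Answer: 6484506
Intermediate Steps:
c(n) = n^(3/2)
(-1082 + 4883)*(1706 + c(S(0))) = (-1082 + 4883)*(1706 + 0^(3/2)) = 3801*(1706 + 0) = 3801*1706 = 6484506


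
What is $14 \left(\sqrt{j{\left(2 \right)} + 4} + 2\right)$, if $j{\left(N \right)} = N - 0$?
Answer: $28 + 14 \sqrt{6} \approx 62.293$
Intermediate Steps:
$j{\left(N \right)} = N$ ($j{\left(N \right)} = N + 0 = N$)
$14 \left(\sqrt{j{\left(2 \right)} + 4} + 2\right) = 14 \left(\sqrt{2 + 4} + 2\right) = 14 \left(\sqrt{6} + 2\right) = 14 \left(2 + \sqrt{6}\right) = 28 + 14 \sqrt{6}$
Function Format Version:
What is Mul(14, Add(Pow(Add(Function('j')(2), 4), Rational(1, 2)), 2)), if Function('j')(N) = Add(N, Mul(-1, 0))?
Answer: Add(28, Mul(14, Pow(6, Rational(1, 2)))) ≈ 62.293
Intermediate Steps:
Function('j')(N) = N (Function('j')(N) = Add(N, 0) = N)
Mul(14, Add(Pow(Add(Function('j')(2), 4), Rational(1, 2)), 2)) = Mul(14, Add(Pow(Add(2, 4), Rational(1, 2)), 2)) = Mul(14, Add(Pow(6, Rational(1, 2)), 2)) = Mul(14, Add(2, Pow(6, Rational(1, 2)))) = Add(28, Mul(14, Pow(6, Rational(1, 2))))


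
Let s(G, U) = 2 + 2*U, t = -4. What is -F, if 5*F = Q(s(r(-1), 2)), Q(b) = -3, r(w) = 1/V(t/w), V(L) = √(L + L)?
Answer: ⅗ ≈ 0.60000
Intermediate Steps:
V(L) = √2*√L (V(L) = √(2*L) = √2*√L)
r(w) = √2/(4*√(-1/w)) (r(w) = 1/(√2*√(-4/w)) = 1/(√2*(2*√(-1/w))) = 1/(2*√2*√(-1/w)) = √2/(4*√(-1/w)))
F = -⅗ (F = (⅕)*(-3) = -⅗ ≈ -0.60000)
-F = -1*(-⅗) = ⅗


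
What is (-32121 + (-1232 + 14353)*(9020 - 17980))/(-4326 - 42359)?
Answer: 117596281/46685 ≈ 2518.9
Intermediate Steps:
(-32121 + (-1232 + 14353)*(9020 - 17980))/(-4326 - 42359) = (-32121 + 13121*(-8960))/(-46685) = (-32121 - 117564160)*(-1/46685) = -117596281*(-1/46685) = 117596281/46685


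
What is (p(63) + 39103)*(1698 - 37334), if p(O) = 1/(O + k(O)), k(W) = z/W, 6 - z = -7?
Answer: -2774408867962/1991 ≈ -1.3935e+9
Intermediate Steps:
z = 13 (z = 6 - 1*(-7) = 6 + 7 = 13)
k(W) = 13/W
p(O) = 1/(O + 13/O)
(p(63) + 39103)*(1698 - 37334) = (63/(13 + 63²) + 39103)*(1698 - 37334) = (63/(13 + 3969) + 39103)*(-35636) = (63/3982 + 39103)*(-35636) = (155708209/3982)*(-35636) = -2774408867962/1991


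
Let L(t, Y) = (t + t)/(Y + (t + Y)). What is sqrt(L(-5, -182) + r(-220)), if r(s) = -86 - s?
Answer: 4*sqrt(126731)/123 ≈ 11.577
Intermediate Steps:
L(t, Y) = 2*t/(t + 2*Y) (L(t, Y) = (2*t)/(Y + (Y + t)) = (2*t)/(t + 2*Y) = 2*t/(t + 2*Y))
sqrt(L(-5, -182) + r(-220)) = sqrt(2*(-5)/(-5 + 2*(-182)) + (-86 - 1*(-220))) = sqrt(2*(-5)/(-5 - 364) + (-86 + 220)) = sqrt(2*(-5)/(-369) + 134) = sqrt(2*(-5)*(-1/369) + 134) = sqrt(10/369 + 134) = sqrt(49456/369) = 4*sqrt(126731)/123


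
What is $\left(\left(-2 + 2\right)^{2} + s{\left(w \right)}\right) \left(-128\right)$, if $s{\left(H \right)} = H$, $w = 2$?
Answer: $-256$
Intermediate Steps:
$\left(\left(-2 + 2\right)^{2} + s{\left(w \right)}\right) \left(-128\right) = \left(\left(-2 + 2\right)^{2} + 2\right) \left(-128\right) = \left(0^{2} + 2\right) \left(-128\right) = \left(0 + 2\right) \left(-128\right) = 2 \left(-128\right) = -256$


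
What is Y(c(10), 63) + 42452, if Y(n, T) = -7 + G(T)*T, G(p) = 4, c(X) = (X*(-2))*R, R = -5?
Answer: 42697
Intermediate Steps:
c(X) = 10*X (c(X) = (X*(-2))*(-5) = -2*X*(-5) = 10*X)
Y(n, T) = -7 + 4*T
Y(c(10), 63) + 42452 = (-7 + 4*63) + 42452 = (-7 + 252) + 42452 = 245 + 42452 = 42697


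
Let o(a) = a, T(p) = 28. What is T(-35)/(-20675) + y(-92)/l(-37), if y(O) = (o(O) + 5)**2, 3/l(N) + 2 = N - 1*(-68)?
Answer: 1512727697/20675 ≈ 73167.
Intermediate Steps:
l(N) = 3/(66 + N) (l(N) = 3/(-2 + (N - 1*(-68))) = 3/(-2 + (N + 68)) = 3/(-2 + (68 + N)) = 3/(66 + N))
y(O) = (5 + O)**2 (y(O) = (O + 5)**2 = (5 + O)**2)
T(-35)/(-20675) + y(-92)/l(-37) = 28/(-20675) + (5 - 92)**2/((3/(66 - 37))) = 28*(-1/20675) + (-87)**2/((3/29)) = -28/20675 + 7569/((3*(1/29))) = -28/20675 + 7569/(3/29) = -28/20675 + 7569*(29/3) = -28/20675 + 73167 = 1512727697/20675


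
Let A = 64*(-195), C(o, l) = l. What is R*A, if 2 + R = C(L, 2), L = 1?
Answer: 0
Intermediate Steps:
A = -12480
R = 0 (R = -2 + 2 = 0)
R*A = 0*(-12480) = 0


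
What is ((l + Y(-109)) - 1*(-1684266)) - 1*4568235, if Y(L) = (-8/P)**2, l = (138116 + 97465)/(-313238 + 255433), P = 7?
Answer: -8168691418154/2832445 ≈ -2.8840e+6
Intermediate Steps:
l = -235581/57805 (l = 235581/(-57805) = 235581*(-1/57805) = -235581/57805 ≈ -4.0754)
Y(L) = 64/49 (Y(L) = (-8/7)**2 = 64/49)
((l + Y(-109)) - 1*(-1684266)) - 1*4568235 = ((-235581/57805 + 64/49) - 1*(-1684266)) - 1*4568235 = (-7843949/2832445 + 1684266) - 4568235 = 4770582966421/2832445 - 4568235 = -8168691418154/2832445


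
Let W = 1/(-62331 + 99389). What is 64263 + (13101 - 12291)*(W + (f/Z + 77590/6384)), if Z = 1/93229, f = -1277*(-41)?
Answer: 5567707102300109427/1408204 ≈ 3.9538e+12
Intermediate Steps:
f = 52357
Z = 1/93229 ≈ 1.0726e-5
W = 1/37058 ≈ 2.6985e-5
64263 + (13101 - 12291)*(W + (f/Z + 77590/6384)) = 64263 + (13101 - 12291)*(1/37058 + (52357/(1/93229) + 77590/6384)) = 64263 + 810*(1/37058 + (52357*93229 + 77590*(1/6384))) = 64263 + 810*(1/37058 + (4881190753 + 38795/3192)) = 64263 + 810*(1/37058 + 15580760922371/3192) = 64263 + 810*(41242274161516265/8449224) = 64263 + 5567707011804695775/1408204 = 5567707102300109427/1408204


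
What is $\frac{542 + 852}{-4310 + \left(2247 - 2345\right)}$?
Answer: $- \frac{697}{2204} \approx -0.31624$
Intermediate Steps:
$\frac{542 + 852}{-4310 + \left(2247 - 2345\right)} = \frac{1394}{-4310 - 98} = \frac{1394}{-4408} = 1394 \left(- \frac{1}{4408}\right) = - \frac{697}{2204}$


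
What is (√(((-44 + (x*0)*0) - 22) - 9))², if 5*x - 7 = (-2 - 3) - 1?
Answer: -75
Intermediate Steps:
x = ⅕ (x = 7/5 + ((-2 - 3) - 1)/5 = 7/5 + (-5 - 1)/5 = 7/5 + (⅕)*(-6) = 7/5 - 6/5 = ⅕ ≈ 0.20000)
(√(((-44 + (x*0)*0) - 22) - 9))² = (√(((-44 + ((⅕)*0)*0) - 22) - 9))² = (√(((-44 + 0*0) - 22) - 9))² = (√(((-44 + 0) - 22) - 9))² = (√((-44 - 22) - 9))² = (√(-66 - 9))² = (√(-75))² = (5*I*√3)² = -75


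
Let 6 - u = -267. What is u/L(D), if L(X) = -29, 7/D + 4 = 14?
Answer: -273/29 ≈ -9.4138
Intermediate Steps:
u = 273 (u = 6 - 1*(-267) = 6 + 267 = 273)
D = 7/10 (D = 7/(-4 + 14) = 7/10 ≈ 0.70000)
u/L(D) = 273/(-29) = 273*(-1/29) = -273/29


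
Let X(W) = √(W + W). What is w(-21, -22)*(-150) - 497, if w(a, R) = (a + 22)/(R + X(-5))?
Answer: -121109/247 + 75*I*√10/247 ≈ -490.32 + 0.96021*I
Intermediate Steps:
X(W) = √2*√W (X(W) = √(2*W) = √2*√W)
w(a, R) = (22 + a)/(R + I*√10) (w(a, R) = (a + 22)/(R + √2*√(-5)) = (22 + a)/(R + √2*(I*√5)) = (22 + a)/(R + I*√10))
w(-21, -22)*(-150) - 497 = ((22 - 21)/(-22 + I*√10))*(-150) - 497 = (1/(-22 + I*√10))*(-150) - 497 = -150/(-22 + I*√10) - 497 = -497 - 150/(-22 + I*√10)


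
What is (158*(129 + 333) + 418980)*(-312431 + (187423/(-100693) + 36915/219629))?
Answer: -3399298903003205110104/22115102897 ≈ -1.5371e+11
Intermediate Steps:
(158*(129 + 333) + 418980)*(-312431 + (187423/(-100693) + 36915/219629)) = (158*462 + 418980)*(-312431 + (187423*(-1/100693) + 36915*(1/219629))) = (72996 + 418980)*(-312431 + (-187423/100693 + 36915/219629)) = 491976*(-312431 - 37446443972/22115102897) = 491976*(-6909481159656579/22115102897) = -3399298903003205110104/22115102897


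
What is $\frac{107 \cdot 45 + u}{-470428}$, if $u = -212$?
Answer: $- \frac{4603}{470428} \approx -0.0097847$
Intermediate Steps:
$\frac{107 \cdot 45 + u}{-470428} = \frac{107 \cdot 45 - 212}{-470428} = \left(4815 - 212\right) \left(- \frac{1}{470428}\right) = 4603 \left(- \frac{1}{470428}\right) = - \frac{4603}{470428}$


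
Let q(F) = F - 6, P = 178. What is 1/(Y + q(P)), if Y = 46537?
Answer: 1/46709 ≈ 2.1409e-5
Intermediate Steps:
q(F) = -6 + F
1/(Y + q(P)) = 1/(46537 + (-6 + 178)) = 1/(46537 + 172) = 1/46709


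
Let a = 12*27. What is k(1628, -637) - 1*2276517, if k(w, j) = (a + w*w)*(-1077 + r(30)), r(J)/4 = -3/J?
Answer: -14290746581/5 ≈ -2.8581e+9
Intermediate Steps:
r(J) = -12/J (r(J) = 4*(-3/J) = -12/J)
a = 324
k(w, j) = -1745388/5 - 5387*w²/5 (k(w, j) = (324 + w*w)*(-1077 - 12/30) = (324 + w²)*(-1077 - 12*1/30) = (324 + w²)*(-1077 - ⅖) = (324 + w²)*(-5387/5) = -1745388/5 - 5387*w²/5)
k(1628, -637) - 1*2276517 = (-1745388/5 - 5387/5*1628²) - 1*2276517 = (-1745388/5 - 5387/5*2650384) - 2276517 = (-1745388/5 - 14277618608/5) - 2276517 = -14279363996/5 - 2276517 = -14290746581/5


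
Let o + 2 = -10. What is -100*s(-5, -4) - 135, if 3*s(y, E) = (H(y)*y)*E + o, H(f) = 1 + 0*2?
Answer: -1205/3 ≈ -401.67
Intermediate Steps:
o = -12 (o = -2 - 10 = -12)
H(f) = 1 (H(f) = 1 + 0 = 1)
s(y, E) = -4 + E*y/3 (s(y, E) = ((1*y)*E - 12)/3 = (y*E - 12)/3 = (E*y - 12)/3 = (-12 + E*y)/3 = -4 + E*y/3)
-100*s(-5, -4) - 135 = -100*(-4 + (1/3)*(-4)*(-5)) - 135 = -100*(-4 + 20/3) - 135 = -100*8/3 - 135 = -800/3 - 135 = -1205/3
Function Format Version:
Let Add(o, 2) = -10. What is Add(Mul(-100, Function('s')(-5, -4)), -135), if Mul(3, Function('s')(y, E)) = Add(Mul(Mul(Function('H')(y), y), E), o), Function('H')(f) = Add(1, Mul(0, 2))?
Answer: Rational(-1205, 3) ≈ -401.67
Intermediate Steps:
o = -12 (o = Add(-2, -10) = -12)
Function('H')(f) = 1 (Function('H')(f) = Add(1, 0) = 1)
Function('s')(y, E) = Add(-4, Mul(Rational(1, 3), E, y)) (Function('s')(y, E) = Mul(Rational(1, 3), Add(Mul(Mul(1, y), E), -12)) = Mul(Rational(1, 3), Add(Mul(y, E), -12)) = Mul(Rational(1, 3), Add(Mul(E, y), -12)) = Mul(Rational(1, 3), Add(-12, Mul(E, y))) = Add(-4, Mul(Rational(1, 3), E, y)))
Add(Mul(-100, Function('s')(-5, -4)), -135) = Add(Mul(-100, Add(-4, Mul(Rational(1, 3), -4, -5))), -135) = Add(Mul(-100, Add(-4, Rational(20, 3))), -135) = Add(Mul(-100, Rational(8, 3)), -135) = Add(Rational(-800, 3), -135) = Rational(-1205, 3)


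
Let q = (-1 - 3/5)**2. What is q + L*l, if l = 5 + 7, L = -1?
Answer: -236/25 ≈ -9.4400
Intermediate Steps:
l = 12
q = 64/25 (q = (-1 - 3*1/5)**2 = (-1 - 3/5)**2 = (-8/5)**2 = 64/25 ≈ 2.5600)
q + L*l = 64/25 - 1*12 = 64/25 - 12 = -236/25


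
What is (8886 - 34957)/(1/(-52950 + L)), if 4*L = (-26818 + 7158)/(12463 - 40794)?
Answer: 39109668538985/28331 ≈ 1.3805e+9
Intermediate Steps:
L = 4915/28331 (L = ((-26818 + 7158)/(12463 - 40794))/4 = (-19660/(-28331))/4 = (-19660*(-1/28331))/4 = (¼)*(19660/28331) = 4915/28331 ≈ 0.17348)
(8886 - 34957)/(1/(-52950 + L)) = (8886 - 34957)/(1/(-52950 + 4915/28331)) = -26071/(1/(-1500121535/28331)) = -26071/(-28331/1500121535) = -26071*(-1500121535/28331) = 39109668538985/28331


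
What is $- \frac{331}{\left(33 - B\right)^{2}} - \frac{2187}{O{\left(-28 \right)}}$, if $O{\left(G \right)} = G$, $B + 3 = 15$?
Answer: $\frac{136457}{1764} \approx 77.357$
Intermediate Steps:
$B = 12$ ($B = -3 + 15 = 12$)
$- \frac{331}{\left(33 - B\right)^{2}} - \frac{2187}{O{\left(-28 \right)}} = - \frac{331}{\left(33 - 12\right)^{2}} - \frac{2187}{-28} = - \frac{331}{\left(33 - 12\right)^{2}} - - \frac{2187}{28} = - \frac{331}{21^{2}} + \frac{2187}{28} = - \frac{331}{441} + \frac{2187}{28} = \frac{136457}{1764}$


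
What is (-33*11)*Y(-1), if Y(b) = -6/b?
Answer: -2178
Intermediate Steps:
(-33*11)*Y(-1) = (-33*11)*(-6/(-1)) = -(-2178)*(-1) = -363*6 = -2178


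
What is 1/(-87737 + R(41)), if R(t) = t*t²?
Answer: -1/18816 ≈ -5.3146e-5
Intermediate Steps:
R(t) = t³
1/(-87737 + R(41)) = 1/(-87737 + 41³) = 1/(-87737 + 68921) = 1/(-18816) = -1/18816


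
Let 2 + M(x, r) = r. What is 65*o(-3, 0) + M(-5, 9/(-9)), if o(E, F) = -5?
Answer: -328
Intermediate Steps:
M(x, r) = -2 + r
65*o(-3, 0) + M(-5, 9/(-9)) = 65*(-5) + (-2 + 9/(-9)) = -325 + (-2 + 9*(-⅑)) = -325 + (-2 - 1) = -325 - 3 = -328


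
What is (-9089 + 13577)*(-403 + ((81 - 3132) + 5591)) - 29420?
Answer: 9561436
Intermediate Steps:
(-9089 + 13577)*(-403 + ((81 - 3132) + 5591)) - 29420 = 4488*(-403 + (-3051 + 5591)) - 29420 = 4488*(-403 + 2540) - 29420 = 4488*2137 - 29420 = 9590856 - 29420 = 9561436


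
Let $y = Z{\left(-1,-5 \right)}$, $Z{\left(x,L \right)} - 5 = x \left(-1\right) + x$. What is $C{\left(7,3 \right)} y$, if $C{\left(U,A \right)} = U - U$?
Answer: $0$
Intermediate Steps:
$C{\left(U,A \right)} = 0$
$Z{\left(x,L \right)} = 5$ ($Z{\left(x,L \right)} = 5 + \left(x \left(-1\right) + x\right) = 5 + \left(- x + x\right) = 5 + 0 = 5$)
$y = 5$
$C{\left(7,3 \right)} y = 0 \cdot 5 = 0$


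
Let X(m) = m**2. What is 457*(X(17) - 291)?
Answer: -914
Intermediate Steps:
457*(X(17) - 291) = 457*(17**2 - 291) = 457*(289 - 291) = 457*(-2) = -914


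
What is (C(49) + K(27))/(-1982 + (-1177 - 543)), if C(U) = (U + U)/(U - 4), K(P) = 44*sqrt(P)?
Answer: -49/83295 - 22*sqrt(3)/617 ≈ -0.062347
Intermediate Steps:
C(U) = 2*U/(-4 + U) (C(U) = (2*U)/(-4 + U) = 2*U/(-4 + U))
(C(49) + K(27))/(-1982 + (-1177 - 543)) = (2*49/(-4 + 49) + 44*sqrt(27))/(-1982 + (-1177 - 543)) = (2*49/45 + 44*(3*sqrt(3)))/(-1982 - 1720) = (2*49*(1/45) + 132*sqrt(3))/(-3702) = (98/45 + 132*sqrt(3))*(-1/3702) = -49/83295 - 22*sqrt(3)/617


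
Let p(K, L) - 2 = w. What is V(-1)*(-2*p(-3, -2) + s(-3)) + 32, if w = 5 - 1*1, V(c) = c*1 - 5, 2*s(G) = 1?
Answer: 101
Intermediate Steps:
s(G) = ½ (s(G) = (½)*1 = ½)
V(c) = -5 + c (V(c) = c - 5 = -5 + c)
w = 4 (w = 5 - 1 = 4)
p(K, L) = 6 (p(K, L) = 2 + 4 = 6)
V(-1)*(-2*p(-3, -2) + s(-3)) + 32 = (-5 - 1)*(-2*6 + ½) + 32 = -6*(-12 + ½) + 32 = -6*(-23/2) + 32 = 69 + 32 = 101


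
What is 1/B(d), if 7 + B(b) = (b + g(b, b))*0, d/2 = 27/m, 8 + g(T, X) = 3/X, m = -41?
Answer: -1/7 ≈ -0.14286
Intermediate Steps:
g(T, X) = -8 + 3/X
d = -54/41 (d = 2*(27/(-41)) = 2*(27*(-1/41)) = 2*(-27/41) = -54/41 ≈ -1.3171)
B(b) = -7 (B(b) = -7 + (b + (-8 + 3/b))*0 = -7 + (-8 + b + 3/b)*0 = -7 + 0 = -7)
1/B(d) = 1/(-7) = -1/7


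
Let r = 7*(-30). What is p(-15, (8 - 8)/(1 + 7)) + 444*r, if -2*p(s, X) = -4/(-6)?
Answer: -279721/3 ≈ -93240.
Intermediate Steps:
p(s, X) = -⅓ (p(s, X) = -(-2)/(-6) = -(-2)*(-1)/6 = -½*⅔ = -⅓)
r = -210
p(-15, (8 - 8)/(1 + 7)) + 444*r = -⅓ + 444*(-210) = -⅓ - 93240 = -279721/3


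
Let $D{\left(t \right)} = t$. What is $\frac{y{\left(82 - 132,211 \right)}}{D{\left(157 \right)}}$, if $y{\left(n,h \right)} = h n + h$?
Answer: $- \frac{10339}{157} \approx -65.854$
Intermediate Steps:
$y{\left(n,h \right)} = h + h n$
$\frac{y{\left(82 - 132,211 \right)}}{D{\left(157 \right)}} = \frac{211 \left(1 + \left(82 - 132\right)\right)}{157} = 211 \left(1 - 50\right) \frac{1}{157} = 211 \left(-49\right) \frac{1}{157} = \left(-10339\right) \frac{1}{157} = - \frac{10339}{157}$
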